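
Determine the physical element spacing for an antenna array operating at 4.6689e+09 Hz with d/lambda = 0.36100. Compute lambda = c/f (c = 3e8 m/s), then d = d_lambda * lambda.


lambda = c / f = 3.0000e+08 / 4.6689e+09 = 0.06425496 m
d = 0.36100 * 0.06425496 = 0.02320 m

0.02320 m


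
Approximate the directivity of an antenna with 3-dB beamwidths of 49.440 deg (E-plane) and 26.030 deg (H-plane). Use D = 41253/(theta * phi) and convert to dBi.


D_linear = 41253 / (49.440 * 26.030) = 32.05553
D_dBi = 10 * log10(32.05553) = 15.06 dBi

15.06 dBi


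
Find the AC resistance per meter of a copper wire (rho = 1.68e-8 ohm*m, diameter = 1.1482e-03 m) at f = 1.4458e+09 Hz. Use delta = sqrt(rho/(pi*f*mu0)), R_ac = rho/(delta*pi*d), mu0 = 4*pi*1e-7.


delta = sqrt(1.68e-8 / (pi * 1.4458e+09 * 4*pi*1e-7)) = 1.715618e-06 m
R_ac = 1.68e-8 / (1.715618e-06 * pi * 1.1482e-03) = 2.715 ohm/m

2.715 ohm/m


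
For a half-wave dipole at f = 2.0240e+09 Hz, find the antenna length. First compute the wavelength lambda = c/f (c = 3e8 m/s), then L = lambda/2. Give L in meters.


lambda = c / f = 3.0000e+08 / 2.0240e+09 = 0.1482213 m
L = lambda / 2 = 0.1482213 / 2 = 0.07411 m

0.07411 m


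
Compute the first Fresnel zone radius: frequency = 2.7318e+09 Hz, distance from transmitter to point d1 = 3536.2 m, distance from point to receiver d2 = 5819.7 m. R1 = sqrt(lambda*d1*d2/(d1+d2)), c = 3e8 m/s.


lambda = c / f = 3.0000e+08 / 2.7318e+09 = 0.1098177 m
R1 = sqrt(0.1098177 * 3536.2 * 5819.7 / (3536.2 + 5819.7)) = 15.54 m

15.54 m


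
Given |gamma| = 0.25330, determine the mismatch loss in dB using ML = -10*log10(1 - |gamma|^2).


ML = -10 * log10(1 - 0.25330^2) = -10 * log10(0.93583911) = 0.2880 dB

0.2880 dB


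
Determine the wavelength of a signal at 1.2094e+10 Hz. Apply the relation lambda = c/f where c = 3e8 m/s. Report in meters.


lambda = c / f = 3.0000e+08 / 1.2094e+10 = 0.02481 m

0.02481 m


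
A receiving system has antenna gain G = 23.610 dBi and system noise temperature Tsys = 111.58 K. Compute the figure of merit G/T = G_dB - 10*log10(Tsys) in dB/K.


G/T = 23.610 - 10*log10(111.58) = 23.610 - 20.47586 = 3.134 dB/K

3.134 dB/K


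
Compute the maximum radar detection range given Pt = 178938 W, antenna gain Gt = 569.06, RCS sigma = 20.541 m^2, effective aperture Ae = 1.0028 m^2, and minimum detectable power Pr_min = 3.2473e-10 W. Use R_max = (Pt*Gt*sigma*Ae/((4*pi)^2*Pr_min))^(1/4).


R^4 = 178938*569.06*20.541*1.0028 / ((4*pi)^2 * 3.2473e-10) = 4.090293e+16
R_max = 4.090293e+16^0.25 = 14221 m

14221 m


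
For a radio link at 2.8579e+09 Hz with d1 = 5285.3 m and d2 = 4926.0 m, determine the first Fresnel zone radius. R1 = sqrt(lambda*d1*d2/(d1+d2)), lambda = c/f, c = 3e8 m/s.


lambda = c / f = 3.0000e+08 / 2.8579e+09 = 0.1049722 m
R1 = sqrt(0.1049722 * 5285.3 * 4926.0 / (5285.3 + 4926.0)) = 16.36 m

16.36 m


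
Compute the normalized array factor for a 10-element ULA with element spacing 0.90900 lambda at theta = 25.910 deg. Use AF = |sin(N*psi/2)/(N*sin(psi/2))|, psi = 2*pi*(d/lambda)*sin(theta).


psi = 2*pi*0.90900*sin(25.910 deg) = 2.495653 rad
AF = |sin(10*2.495653/2) / (10*sin(2.495653/2))| = 9.279e-03

9.279e-03


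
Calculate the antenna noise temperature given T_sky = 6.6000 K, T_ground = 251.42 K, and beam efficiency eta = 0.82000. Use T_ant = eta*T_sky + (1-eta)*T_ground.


T_ant = 0.82000 * 6.6000 + (1 - 0.82000) * 251.42 = 50.67 K

50.67 K


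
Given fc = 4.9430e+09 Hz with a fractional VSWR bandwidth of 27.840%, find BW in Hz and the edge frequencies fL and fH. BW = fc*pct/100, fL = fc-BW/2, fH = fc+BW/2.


BW = 4.9430e+09 * 27.840/100 = 1.376131e+09 Hz
fL = 4.9430e+09 - 1.376131e+09/2 = 4.255e+09 Hz
fH = 4.9430e+09 + 1.376131e+09/2 = 5.631e+09 Hz

BW=1.376e+09 Hz, fL=4.255e+09 Hz, fH=5.631e+09 Hz


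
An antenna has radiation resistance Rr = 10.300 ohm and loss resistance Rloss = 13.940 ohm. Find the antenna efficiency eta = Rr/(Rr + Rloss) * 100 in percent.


eta = 10.300 / (10.300 + 13.940) * 100 = 42.49%

42.49%


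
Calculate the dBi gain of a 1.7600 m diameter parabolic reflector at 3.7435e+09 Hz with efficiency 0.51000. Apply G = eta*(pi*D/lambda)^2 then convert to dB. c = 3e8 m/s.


lambda = c / f = 3.0000e+08 / 3.7435e+09 = 0.08013891 m
G_linear = 0.51000 * (pi * 1.7600 / 0.08013891)^2 = 2427.775
G_dBi = 10 * log10(2427.775) = 33.85 dBi

33.85 dBi


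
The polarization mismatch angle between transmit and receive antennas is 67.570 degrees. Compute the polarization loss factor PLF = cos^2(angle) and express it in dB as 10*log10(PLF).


PLF_linear = cos^2(67.570 deg) = 0.1455838
PLF_dB = 10 * log10(0.1455838) = -8.369 dB

-8.369 dB


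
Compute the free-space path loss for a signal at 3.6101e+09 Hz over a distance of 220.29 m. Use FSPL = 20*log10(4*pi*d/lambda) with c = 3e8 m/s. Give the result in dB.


lambda = c / f = 3.0000e+08 / 3.6101e+09 = 0.08310019 m
FSPL = 20 * log10(4*pi*220.29/0.08310019) = 90.45 dB

90.45 dB


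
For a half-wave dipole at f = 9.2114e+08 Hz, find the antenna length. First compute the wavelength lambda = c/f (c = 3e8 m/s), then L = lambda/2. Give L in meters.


lambda = c / f = 3.0000e+08 / 9.2114e+08 = 0.3256834 m
L = lambda / 2 = 0.3256834 / 2 = 0.1628 m

0.1628 m


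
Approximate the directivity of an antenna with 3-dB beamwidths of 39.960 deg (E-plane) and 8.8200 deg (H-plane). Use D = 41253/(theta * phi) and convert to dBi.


D_linear = 41253 / (39.960 * 8.8200) = 117.0473
D_dBi = 10 * log10(117.0473) = 20.68 dBi

20.68 dBi


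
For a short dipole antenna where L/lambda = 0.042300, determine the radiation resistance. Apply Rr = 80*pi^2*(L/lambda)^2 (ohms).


Rr = 80 * pi^2 * (0.042300)^2 = 80 * 9.869604 * 1.789290e-03 = 1.413 ohm

1.413 ohm


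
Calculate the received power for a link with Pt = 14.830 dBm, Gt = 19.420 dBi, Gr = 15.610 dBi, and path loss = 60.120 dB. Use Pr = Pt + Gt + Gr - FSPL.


Pr = 14.830 + 19.420 + 15.610 - 60.120 = -10.26 dBm

-10.26 dBm


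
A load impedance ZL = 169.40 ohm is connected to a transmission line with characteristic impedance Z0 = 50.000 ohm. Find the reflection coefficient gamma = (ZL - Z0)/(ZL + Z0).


gamma = (169.40 - 50.000) / (169.40 + 50.000) = 0.5442

0.5442


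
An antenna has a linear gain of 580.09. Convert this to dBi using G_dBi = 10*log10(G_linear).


G_dBi = 10 * log10(580.09) = 27.63 dBi

27.63 dBi


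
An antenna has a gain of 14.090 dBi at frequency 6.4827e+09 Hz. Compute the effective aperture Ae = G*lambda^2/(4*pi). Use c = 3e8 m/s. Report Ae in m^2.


lambda = c / f = 3.0000e+08 / 6.4827e+09 = 0.04627701 m
G_linear = 10^(14.090/10) = 25.64484
Ae = G_linear * lambda^2 / (4*pi) = 25.64484 * 0.04627701^2 / (4*pi) = 4.370e-03 m^2

4.370e-03 m^2


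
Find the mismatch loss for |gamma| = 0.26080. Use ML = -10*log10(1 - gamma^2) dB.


ML = -10 * log10(1 - 0.26080^2) = -10 * log10(0.93198336) = 0.3059 dB

0.3059 dB


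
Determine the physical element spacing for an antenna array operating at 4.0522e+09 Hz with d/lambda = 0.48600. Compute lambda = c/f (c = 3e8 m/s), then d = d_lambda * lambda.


lambda = c / f = 3.0000e+08 / 4.0522e+09 = 0.07403386 m
d = 0.48600 * 0.07403386 = 0.03598 m

0.03598 m


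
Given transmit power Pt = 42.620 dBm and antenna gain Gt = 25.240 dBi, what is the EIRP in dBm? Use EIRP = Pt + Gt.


EIRP = Pt + Gt = 42.620 + 25.240 = 67.86 dBm

67.86 dBm


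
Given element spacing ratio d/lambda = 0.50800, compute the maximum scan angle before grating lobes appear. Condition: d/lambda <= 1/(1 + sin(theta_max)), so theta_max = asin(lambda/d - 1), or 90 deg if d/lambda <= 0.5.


lambda/d - 1 = 1/0.50800 - 1 = 0.9685039
theta_max = asin(0.9685039) = 75.58 deg

75.58 deg


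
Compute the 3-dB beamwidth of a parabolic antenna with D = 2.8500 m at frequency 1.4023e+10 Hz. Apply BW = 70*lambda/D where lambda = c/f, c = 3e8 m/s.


lambda = c / f = 3.0000e+08 / 1.4023e+10 = 0.02139343 m
BW = 70 * 0.02139343 / 2.8500 = 0.5255 deg

0.5255 deg


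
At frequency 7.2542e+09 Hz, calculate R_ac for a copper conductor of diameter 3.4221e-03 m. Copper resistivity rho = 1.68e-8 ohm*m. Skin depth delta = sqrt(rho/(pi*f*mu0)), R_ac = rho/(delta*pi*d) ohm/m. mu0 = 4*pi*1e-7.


delta = sqrt(1.68e-8 / (pi * 7.2542e+09 * 4*pi*1e-7)) = 7.659140e-07 m
R_ac = 1.68e-8 / (7.659140e-07 * pi * 3.4221e-03) = 2.040 ohm/m

2.040 ohm/m


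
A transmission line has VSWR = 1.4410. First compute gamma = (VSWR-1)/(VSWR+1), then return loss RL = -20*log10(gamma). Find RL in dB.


gamma = (1.4410 - 1) / (1.4410 + 1) = 0.1806637
RL = -20 * log10(0.1806637) = 14.86 dB

14.86 dB


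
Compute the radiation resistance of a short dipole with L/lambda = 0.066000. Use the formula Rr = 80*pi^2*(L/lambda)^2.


Rr = 80 * pi^2 * (0.066000)^2 = 80 * 9.869604 * 4.356000e-03 = 3.439 ohm

3.439 ohm


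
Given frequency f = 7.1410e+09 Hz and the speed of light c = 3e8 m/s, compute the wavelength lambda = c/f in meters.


lambda = c / f = 3.0000e+08 / 7.1410e+09 = 0.04201 m

0.04201 m


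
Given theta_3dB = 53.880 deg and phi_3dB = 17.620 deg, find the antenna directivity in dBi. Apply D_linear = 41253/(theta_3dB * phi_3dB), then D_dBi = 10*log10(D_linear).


D_linear = 41253 / (53.880 * 17.620) = 43.45323
D_dBi = 10 * log10(43.45323) = 16.38 dBi

16.38 dBi


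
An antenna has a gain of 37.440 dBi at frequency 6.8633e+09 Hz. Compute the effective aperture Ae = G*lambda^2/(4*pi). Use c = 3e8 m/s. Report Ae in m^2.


lambda = c / f = 3.0000e+08 / 6.8633e+09 = 0.04371075 m
G_linear = 10^(37.440/10) = 5546.257
Ae = G_linear * lambda^2 / (4*pi) = 5546.257 * 0.04371075^2 / (4*pi) = 0.8433 m^2

0.8433 m^2


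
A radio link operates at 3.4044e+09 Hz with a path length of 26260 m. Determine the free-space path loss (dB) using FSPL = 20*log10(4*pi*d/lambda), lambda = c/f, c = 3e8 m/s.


lambda = c / f = 3.0000e+08 / 3.4044e+09 = 0.08812125 m
FSPL = 20 * log10(4*pi*26260/0.08812125) = 131.5 dB

131.5 dB


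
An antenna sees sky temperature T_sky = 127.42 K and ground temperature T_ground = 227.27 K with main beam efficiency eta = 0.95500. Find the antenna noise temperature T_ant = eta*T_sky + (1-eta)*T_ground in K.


T_ant = 0.95500 * 127.42 + (1 - 0.95500) * 227.27 = 131.9 K

131.9 K


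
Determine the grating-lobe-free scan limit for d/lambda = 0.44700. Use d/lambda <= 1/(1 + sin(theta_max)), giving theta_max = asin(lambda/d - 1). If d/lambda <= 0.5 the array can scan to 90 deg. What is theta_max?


lambda/d - 1 = 1/0.44700 - 1 = 1.237136 >= 1
d/lambda <= 0.5, so the array can scan to endfire without grating lobes: theta_max = 90 deg

90 deg


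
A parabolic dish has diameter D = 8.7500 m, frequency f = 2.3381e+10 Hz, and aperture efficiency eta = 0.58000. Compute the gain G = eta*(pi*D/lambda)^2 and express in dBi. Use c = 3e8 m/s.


lambda = c / f = 3.0000e+08 / 2.3381e+10 = 0.01283093 m
G_linear = 0.58000 * (pi * 8.7500 / 0.01283093)^2 = 2.662120e+06
G_dBi = 10 * log10(2.662120e+06) = 64.25 dBi

64.25 dBi


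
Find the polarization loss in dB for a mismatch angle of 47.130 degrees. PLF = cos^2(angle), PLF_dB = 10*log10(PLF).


PLF_linear = cos^2(47.130 deg) = 0.4628587
PLF_dB = 10 * log10(0.4628587) = -3.346 dB

-3.346 dB


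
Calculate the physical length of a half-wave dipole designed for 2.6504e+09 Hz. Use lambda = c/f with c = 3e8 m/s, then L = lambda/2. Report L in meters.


lambda = c / f = 3.0000e+08 / 2.6504e+09 = 0.1131905 m
L = lambda / 2 = 0.1131905 / 2 = 0.05660 m

0.05660 m


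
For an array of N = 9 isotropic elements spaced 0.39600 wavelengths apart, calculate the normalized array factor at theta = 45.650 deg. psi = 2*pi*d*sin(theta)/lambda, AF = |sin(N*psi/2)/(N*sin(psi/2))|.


psi = 2*pi*0.39600*sin(45.650 deg) = 1.779228 rad
AF = |sin(9*1.779228/2) / (9*sin(1.779228/2))| = 0.1414

0.1414


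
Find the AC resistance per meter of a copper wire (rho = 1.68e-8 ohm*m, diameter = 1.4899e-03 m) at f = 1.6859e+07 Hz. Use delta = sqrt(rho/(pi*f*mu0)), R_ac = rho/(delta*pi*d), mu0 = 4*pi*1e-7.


delta = sqrt(1.68e-8 / (pi * 1.6859e+07 * 4*pi*1e-7)) = 1.588762e-05 m
R_ac = 1.68e-8 / (1.588762e-05 * pi * 1.4899e-03) = 0.2259 ohm/m

0.2259 ohm/m


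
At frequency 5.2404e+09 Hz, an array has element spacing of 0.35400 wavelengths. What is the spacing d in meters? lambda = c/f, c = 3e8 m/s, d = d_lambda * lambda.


lambda = c / f = 3.0000e+08 / 5.2404e+09 = 0.05724754 m
d = 0.35400 * 0.05724754 = 0.02027 m

0.02027 m


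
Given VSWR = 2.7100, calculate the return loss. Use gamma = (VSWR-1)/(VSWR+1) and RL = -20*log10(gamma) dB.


gamma = (2.7100 - 1) / (2.7100 + 1) = 0.4609164
RL = -20 * log10(0.4609164) = 6.728 dB

6.728 dB


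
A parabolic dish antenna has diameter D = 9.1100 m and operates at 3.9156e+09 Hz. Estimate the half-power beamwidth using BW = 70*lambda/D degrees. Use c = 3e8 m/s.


lambda = c / f = 3.0000e+08 / 3.9156e+09 = 0.07661661 m
BW = 70 * 0.07661661 / 9.1100 = 0.5887 deg

0.5887 deg


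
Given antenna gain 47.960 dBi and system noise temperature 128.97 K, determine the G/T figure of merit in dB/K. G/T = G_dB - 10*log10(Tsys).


G/T = 47.960 - 10*log10(128.97) = 47.960 - 21.10489 = 26.86 dB/K

26.86 dB/K


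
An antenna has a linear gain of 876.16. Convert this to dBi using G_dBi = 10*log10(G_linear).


G_dBi = 10 * log10(876.16) = 29.43 dBi

29.43 dBi


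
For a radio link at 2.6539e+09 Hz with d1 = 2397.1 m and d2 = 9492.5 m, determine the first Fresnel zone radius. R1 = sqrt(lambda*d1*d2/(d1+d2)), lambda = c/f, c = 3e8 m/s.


lambda = c / f = 3.0000e+08 / 2.6539e+09 = 0.1130412 m
R1 = sqrt(0.1130412 * 2397.1 * 9492.5 / (2397.1 + 9492.5)) = 14.71 m

14.71 m


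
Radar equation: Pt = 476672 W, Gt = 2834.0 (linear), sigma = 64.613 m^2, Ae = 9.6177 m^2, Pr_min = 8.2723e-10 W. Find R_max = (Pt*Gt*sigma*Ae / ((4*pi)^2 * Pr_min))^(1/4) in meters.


R^4 = 476672*2834.0*64.613*9.6177 / ((4*pi)^2 * 8.2723e-10) = 6.426354e+18
R_max = 6.426354e+18^0.25 = 50349 m

50349 m


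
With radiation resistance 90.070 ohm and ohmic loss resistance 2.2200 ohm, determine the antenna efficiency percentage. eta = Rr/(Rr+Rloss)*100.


eta = 90.070 / (90.070 + 2.2200) * 100 = 97.59%

97.59%


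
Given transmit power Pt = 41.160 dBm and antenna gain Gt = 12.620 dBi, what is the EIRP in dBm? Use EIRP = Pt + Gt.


EIRP = Pt + Gt = 41.160 + 12.620 = 53.78 dBm

53.78 dBm


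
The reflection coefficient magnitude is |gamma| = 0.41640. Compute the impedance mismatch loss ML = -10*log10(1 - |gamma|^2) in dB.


ML = -10 * log10(1 - 0.41640^2) = -10 * log10(0.82661104) = 0.8270 dB

0.8270 dB


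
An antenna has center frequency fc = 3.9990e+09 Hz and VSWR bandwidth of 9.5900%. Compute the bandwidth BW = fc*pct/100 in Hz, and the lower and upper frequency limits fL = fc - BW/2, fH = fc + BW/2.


BW = 3.9990e+09 * 9.5900/100 = 3.835041e+08 Hz
fL = 3.9990e+09 - 3.835041e+08/2 = 3.807e+09 Hz
fH = 3.9990e+09 + 3.835041e+08/2 = 4.191e+09 Hz

BW=3.835e+08 Hz, fL=3.807e+09 Hz, fH=4.191e+09 Hz


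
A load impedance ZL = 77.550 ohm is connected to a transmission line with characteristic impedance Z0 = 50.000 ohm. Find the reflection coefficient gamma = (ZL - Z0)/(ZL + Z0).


gamma = (77.550 - 50.000) / (77.550 + 50.000) = 0.2160

0.2160


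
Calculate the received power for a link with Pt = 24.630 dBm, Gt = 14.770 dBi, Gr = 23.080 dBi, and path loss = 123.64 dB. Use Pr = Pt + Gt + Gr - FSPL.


Pr = 24.630 + 14.770 + 23.080 - 123.64 = -61.16 dBm

-61.16 dBm


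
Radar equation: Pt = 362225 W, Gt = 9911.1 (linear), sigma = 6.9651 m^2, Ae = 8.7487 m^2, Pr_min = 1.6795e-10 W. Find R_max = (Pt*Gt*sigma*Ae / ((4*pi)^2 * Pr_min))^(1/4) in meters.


R^4 = 362225*9911.1*6.9651*8.7487 / ((4*pi)^2 * 1.6795e-10) = 8.248432e+18
R_max = 8.248432e+18^0.25 = 53591 m

53591 m


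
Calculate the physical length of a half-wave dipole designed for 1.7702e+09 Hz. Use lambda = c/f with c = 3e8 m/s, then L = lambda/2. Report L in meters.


lambda = c / f = 3.0000e+08 / 1.7702e+09 = 0.1694724 m
L = lambda / 2 = 0.1694724 / 2 = 0.08474 m

0.08474 m


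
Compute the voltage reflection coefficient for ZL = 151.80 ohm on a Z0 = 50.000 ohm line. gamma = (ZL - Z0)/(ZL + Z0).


gamma = (151.80 - 50.000) / (151.80 + 50.000) = 0.5045

0.5045


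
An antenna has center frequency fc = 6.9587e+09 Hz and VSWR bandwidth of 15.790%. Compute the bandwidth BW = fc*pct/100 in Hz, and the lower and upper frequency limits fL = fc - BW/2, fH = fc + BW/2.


BW = 6.9587e+09 * 15.790/100 = 1.098779e+09 Hz
fL = 6.9587e+09 - 1.098779e+09/2 = 6.409e+09 Hz
fH = 6.9587e+09 + 1.098779e+09/2 = 7.508e+09 Hz

BW=1.099e+09 Hz, fL=6.409e+09 Hz, fH=7.508e+09 Hz


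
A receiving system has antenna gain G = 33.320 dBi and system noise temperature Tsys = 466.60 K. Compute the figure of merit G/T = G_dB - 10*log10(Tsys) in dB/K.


G/T = 33.320 - 10*log10(466.60) = 33.320 - 26.68945 = 6.631 dB/K

6.631 dB/K


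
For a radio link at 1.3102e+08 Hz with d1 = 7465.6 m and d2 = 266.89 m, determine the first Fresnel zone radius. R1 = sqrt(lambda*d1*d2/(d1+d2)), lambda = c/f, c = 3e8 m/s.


lambda = c / f = 3.0000e+08 / 1.3102e+08 = 2.289727 m
R1 = sqrt(2.289727 * 7465.6 * 266.89 / (7465.6 + 266.89)) = 24.29 m

24.29 m


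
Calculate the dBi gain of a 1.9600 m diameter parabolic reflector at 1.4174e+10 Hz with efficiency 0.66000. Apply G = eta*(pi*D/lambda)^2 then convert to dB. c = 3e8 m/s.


lambda = c / f = 3.0000e+08 / 1.4174e+10 = 0.02116551 m
G_linear = 0.66000 * (pi * 1.9600 / 0.02116551)^2 = 55859.67
G_dBi = 10 * log10(55859.67) = 47.47 dBi

47.47 dBi


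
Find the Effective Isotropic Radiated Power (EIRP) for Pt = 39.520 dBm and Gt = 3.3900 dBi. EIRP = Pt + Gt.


EIRP = Pt + Gt = 39.520 + 3.3900 = 42.91 dBm

42.91 dBm


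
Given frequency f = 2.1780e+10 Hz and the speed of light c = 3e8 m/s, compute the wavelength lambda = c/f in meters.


lambda = c / f = 3.0000e+08 / 2.1780e+10 = 0.01377 m

0.01377 m


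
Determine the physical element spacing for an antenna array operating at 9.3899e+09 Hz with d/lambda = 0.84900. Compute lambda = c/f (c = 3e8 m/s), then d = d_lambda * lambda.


lambda = c / f = 3.0000e+08 / 9.3899e+09 = 0.03194922 m
d = 0.84900 * 0.03194922 = 0.02712 m

0.02712 m


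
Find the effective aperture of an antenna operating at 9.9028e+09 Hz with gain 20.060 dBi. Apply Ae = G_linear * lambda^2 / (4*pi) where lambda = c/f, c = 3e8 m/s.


lambda = c / f = 3.0000e+08 / 9.9028e+09 = 0.03029446 m
G_linear = 10^(20.060/10) = 101.3911
Ae = G_linear * lambda^2 / (4*pi) = 101.3911 * 0.03029446^2 / (4*pi) = 7.405e-03 m^2

7.405e-03 m^2


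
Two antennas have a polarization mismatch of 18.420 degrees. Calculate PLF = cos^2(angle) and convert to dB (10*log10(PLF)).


PLF_linear = cos^2(18.420 deg) = 0.9001565
PLF_dB = 10 * log10(0.9001565) = -0.4568 dB

-0.4568 dB


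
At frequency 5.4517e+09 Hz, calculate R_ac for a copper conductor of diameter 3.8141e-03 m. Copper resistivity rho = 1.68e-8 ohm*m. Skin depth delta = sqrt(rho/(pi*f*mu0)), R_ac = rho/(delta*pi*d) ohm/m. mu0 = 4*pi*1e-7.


delta = sqrt(1.68e-8 / (pi * 5.4517e+09 * 4*pi*1e-7)) = 8.835046e-07 m
R_ac = 1.68e-8 / (8.835046e-07 * pi * 3.8141e-03) = 1.587 ohm/m

1.587 ohm/m


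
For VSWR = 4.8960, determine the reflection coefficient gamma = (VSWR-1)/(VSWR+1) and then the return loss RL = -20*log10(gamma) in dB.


gamma = (4.8960 - 1) / (4.8960 + 1) = 0.6607870
RL = -20 * log10(0.6607870) = 3.599 dB

3.599 dB


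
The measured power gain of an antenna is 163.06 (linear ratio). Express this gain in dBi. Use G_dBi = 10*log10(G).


G_dBi = 10 * log10(163.06) = 22.12 dBi

22.12 dBi


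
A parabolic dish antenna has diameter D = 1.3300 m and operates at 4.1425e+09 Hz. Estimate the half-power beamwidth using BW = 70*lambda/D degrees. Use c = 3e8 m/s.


lambda = c / f = 3.0000e+08 / 4.1425e+09 = 0.07242004 m
BW = 70 * 0.07242004 / 1.3300 = 3.812 deg

3.812 deg


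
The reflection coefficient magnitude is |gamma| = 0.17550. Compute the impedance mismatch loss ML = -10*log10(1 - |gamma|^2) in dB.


ML = -10 * log10(1 - 0.17550^2) = -10 * log10(0.96919975) = 0.1359 dB

0.1359 dB


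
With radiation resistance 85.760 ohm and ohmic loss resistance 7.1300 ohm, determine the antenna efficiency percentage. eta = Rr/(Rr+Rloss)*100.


eta = 85.760 / (85.760 + 7.1300) * 100 = 92.32%

92.32%


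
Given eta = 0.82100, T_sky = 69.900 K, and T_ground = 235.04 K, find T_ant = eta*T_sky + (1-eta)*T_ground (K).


T_ant = 0.82100 * 69.900 + (1 - 0.82100) * 235.04 = 99.46 K

99.46 K


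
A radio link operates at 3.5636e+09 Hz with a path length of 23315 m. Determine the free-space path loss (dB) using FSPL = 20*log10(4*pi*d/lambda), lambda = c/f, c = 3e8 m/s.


lambda = c / f = 3.0000e+08 / 3.5636e+09 = 0.08418453 m
FSPL = 20 * log10(4*pi*23315/0.08418453) = 130.8 dB

130.8 dB


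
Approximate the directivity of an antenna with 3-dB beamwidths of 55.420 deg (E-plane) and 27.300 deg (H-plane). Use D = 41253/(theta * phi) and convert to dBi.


D_linear = 41253 / (55.420 * 27.300) = 27.26631
D_dBi = 10 * log10(27.26631) = 14.36 dBi

14.36 dBi


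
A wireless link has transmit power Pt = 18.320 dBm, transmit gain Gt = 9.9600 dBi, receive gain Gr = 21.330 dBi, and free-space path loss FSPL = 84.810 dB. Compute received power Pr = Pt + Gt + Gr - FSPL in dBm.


Pr = 18.320 + 9.9600 + 21.330 - 84.810 = -35.20 dBm

-35.20 dBm


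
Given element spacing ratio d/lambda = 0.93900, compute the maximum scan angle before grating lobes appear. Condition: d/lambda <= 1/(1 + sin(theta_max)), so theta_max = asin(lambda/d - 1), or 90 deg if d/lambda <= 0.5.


lambda/d - 1 = 1/0.93900 - 1 = 0.06496273
theta_max = asin(0.06496273) = 3.725 deg

3.725 deg


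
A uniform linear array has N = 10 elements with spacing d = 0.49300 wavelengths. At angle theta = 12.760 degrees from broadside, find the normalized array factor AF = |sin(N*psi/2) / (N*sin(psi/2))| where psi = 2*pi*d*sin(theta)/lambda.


psi = 2*pi*0.49300*sin(12.760 deg) = 0.6841620 rad
AF = |sin(10*0.6841620/2) / (10*sin(0.6841620/2))| = 0.08216

0.08216


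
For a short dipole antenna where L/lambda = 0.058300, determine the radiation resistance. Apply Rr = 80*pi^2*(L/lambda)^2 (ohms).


Rr = 80 * pi^2 * (0.058300)^2 = 80 * 9.869604 * 3.398890e-03 = 2.684 ohm

2.684 ohm


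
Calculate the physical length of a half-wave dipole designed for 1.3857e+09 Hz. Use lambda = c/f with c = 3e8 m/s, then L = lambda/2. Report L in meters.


lambda = c / f = 3.0000e+08 / 1.3857e+09 = 0.2164971 m
L = lambda / 2 = 0.2164971 / 2 = 0.1082 m

0.1082 m


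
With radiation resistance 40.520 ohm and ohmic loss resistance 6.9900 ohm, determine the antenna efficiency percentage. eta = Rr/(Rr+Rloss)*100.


eta = 40.520 / (40.520 + 6.9900) * 100 = 85.29%

85.29%


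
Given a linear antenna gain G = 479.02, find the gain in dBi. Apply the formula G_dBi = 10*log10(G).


G_dBi = 10 * log10(479.02) = 26.80 dBi

26.80 dBi


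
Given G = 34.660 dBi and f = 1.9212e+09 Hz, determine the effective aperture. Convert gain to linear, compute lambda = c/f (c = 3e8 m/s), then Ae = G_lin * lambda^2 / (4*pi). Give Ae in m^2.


lambda = c / f = 3.0000e+08 / 1.9212e+09 = 0.1561524 m
G_linear = 10^(34.660/10) = 2924.152
Ae = G_linear * lambda^2 / (4*pi) = 2924.152 * 0.1561524^2 / (4*pi) = 5.674 m^2

5.674 m^2


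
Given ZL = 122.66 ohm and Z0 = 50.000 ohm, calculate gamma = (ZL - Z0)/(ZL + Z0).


gamma = (122.66 - 50.000) / (122.66 + 50.000) = 0.4208

0.4208


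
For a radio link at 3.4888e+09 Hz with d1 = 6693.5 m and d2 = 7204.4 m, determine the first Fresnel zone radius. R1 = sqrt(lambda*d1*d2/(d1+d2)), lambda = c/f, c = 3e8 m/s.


lambda = c / f = 3.0000e+08 / 3.4888e+09 = 0.08598945 m
R1 = sqrt(0.08598945 * 6693.5 * 7204.4 / (6693.5 + 7204.4)) = 17.27 m

17.27 m


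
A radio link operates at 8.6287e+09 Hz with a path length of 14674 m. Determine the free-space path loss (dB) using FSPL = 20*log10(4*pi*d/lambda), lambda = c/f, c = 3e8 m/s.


lambda = c / f = 3.0000e+08 / 8.6287e+09 = 0.03476769 m
FSPL = 20 * log10(4*pi*14674/0.03476769) = 134.5 dB

134.5 dB


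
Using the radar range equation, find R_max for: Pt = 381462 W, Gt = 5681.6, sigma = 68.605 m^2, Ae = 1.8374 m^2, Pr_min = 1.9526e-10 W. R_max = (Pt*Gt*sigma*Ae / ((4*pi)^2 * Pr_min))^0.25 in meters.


R^4 = 381462*5681.6*68.605*1.8374 / ((4*pi)^2 * 1.9526e-10) = 8.860300e+18
R_max = 8.860300e+18^0.25 = 54558 m

54558 m


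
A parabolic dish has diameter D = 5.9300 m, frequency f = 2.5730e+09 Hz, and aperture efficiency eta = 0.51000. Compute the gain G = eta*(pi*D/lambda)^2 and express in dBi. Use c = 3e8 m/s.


lambda = c / f = 3.0000e+08 / 2.5730e+09 = 0.1165954 m
G_linear = 0.51000 * (pi * 5.9300 / 0.1165954)^2 = 13020.16
G_dBi = 10 * log10(13020.16) = 41.15 dBi

41.15 dBi


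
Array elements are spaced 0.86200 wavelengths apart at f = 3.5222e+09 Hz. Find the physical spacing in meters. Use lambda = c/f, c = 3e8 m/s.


lambda = c / f = 3.0000e+08 / 3.5222e+09 = 0.08517404 m
d = 0.86200 * 0.08517404 = 0.07342 m

0.07342 m


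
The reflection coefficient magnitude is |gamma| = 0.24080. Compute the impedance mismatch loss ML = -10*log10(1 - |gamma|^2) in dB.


ML = -10 * log10(1 - 0.24080^2) = -10 * log10(0.94201536) = 0.2594 dB

0.2594 dB


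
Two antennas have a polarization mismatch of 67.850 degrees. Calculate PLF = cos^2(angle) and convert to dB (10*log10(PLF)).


PLF_linear = cos^2(67.850 deg) = 0.1421536
PLF_dB = 10 * log10(0.1421536) = -8.472 dB

-8.472 dB


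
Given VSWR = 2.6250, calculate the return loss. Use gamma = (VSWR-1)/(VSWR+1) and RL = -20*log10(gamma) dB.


gamma = (2.6250 - 1) / (2.6250 + 1) = 0.4482759
RL = -20 * log10(0.4482759) = 6.969 dB

6.969 dB


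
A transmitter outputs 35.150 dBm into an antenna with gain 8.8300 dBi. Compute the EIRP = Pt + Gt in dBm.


EIRP = Pt + Gt = 35.150 + 8.8300 = 43.98 dBm

43.98 dBm


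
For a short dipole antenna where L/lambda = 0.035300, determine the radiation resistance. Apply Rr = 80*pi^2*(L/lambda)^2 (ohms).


Rr = 80 * pi^2 * (0.035300)^2 = 80 * 9.869604 * 1.246090e-03 = 0.9839 ohm

0.9839 ohm


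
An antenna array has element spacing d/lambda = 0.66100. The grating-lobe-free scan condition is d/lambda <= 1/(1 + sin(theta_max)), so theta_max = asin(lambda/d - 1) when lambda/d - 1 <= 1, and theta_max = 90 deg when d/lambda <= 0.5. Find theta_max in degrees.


lambda/d - 1 = 1/0.66100 - 1 = 0.5128593
theta_max = asin(0.5128593) = 30.85 deg

30.85 deg


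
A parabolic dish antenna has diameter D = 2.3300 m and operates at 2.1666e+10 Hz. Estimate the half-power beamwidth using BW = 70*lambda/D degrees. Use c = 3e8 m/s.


lambda = c / f = 3.0000e+08 / 2.1666e+10 = 0.01384658 m
BW = 70 * 0.01384658 / 2.3300 = 0.4160 deg

0.4160 deg


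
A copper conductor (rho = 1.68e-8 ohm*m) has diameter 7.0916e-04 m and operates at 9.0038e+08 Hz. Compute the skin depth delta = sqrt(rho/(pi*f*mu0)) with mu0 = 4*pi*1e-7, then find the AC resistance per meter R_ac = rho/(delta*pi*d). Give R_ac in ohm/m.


delta = sqrt(1.68e-8 / (pi * 9.0038e+08 * 4*pi*1e-7)) = 2.174012e-06 m
R_ac = 1.68e-8 / (2.174012e-06 * pi * 7.0916e-04) = 3.469 ohm/m

3.469 ohm/m


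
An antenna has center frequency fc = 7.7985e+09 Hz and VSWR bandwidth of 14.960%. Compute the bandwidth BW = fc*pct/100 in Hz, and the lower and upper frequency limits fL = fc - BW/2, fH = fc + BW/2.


BW = 7.7985e+09 * 14.960/100 = 1.166656e+09 Hz
fL = 7.7985e+09 - 1.166656e+09/2 = 7.215e+09 Hz
fH = 7.7985e+09 + 1.166656e+09/2 = 8.382e+09 Hz

BW=1.167e+09 Hz, fL=7.215e+09 Hz, fH=8.382e+09 Hz


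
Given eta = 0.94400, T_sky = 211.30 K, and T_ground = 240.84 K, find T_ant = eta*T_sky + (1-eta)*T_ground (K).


T_ant = 0.94400 * 211.30 + (1 - 0.94400) * 240.84 = 213.0 K

213.0 K


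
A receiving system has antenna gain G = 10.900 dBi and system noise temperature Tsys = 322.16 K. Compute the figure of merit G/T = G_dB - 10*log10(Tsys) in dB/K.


G/T = 10.900 - 10*log10(322.16) = 10.900 - 25.08072 = -14.18 dB/K

-14.18 dB/K


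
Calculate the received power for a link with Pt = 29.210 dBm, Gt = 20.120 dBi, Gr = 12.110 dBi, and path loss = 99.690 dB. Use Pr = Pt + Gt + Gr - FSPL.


Pr = 29.210 + 20.120 + 12.110 - 99.690 = -38.25 dBm

-38.25 dBm


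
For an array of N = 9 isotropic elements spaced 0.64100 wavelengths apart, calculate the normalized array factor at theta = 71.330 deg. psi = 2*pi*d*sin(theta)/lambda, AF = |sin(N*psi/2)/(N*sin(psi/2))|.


psi = 2*pi*0.64100*sin(71.330 deg) = 3.815586 rad
AF = |sin(9*3.815586/2) / (9*sin(3.815586/2))| = 0.1170

0.1170


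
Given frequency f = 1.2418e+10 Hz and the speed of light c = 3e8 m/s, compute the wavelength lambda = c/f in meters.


lambda = c / f = 3.0000e+08 / 1.2418e+10 = 0.02416 m

0.02416 m


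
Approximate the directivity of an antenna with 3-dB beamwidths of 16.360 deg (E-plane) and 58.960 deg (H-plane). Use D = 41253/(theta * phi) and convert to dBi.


D_linear = 41253 / (16.360 * 58.960) = 42.76759
D_dBi = 10 * log10(42.76759) = 16.31 dBi

16.31 dBi


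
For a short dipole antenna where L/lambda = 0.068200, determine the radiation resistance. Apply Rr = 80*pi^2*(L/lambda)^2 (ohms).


Rr = 80 * pi^2 * (0.068200)^2 = 80 * 9.869604 * 4.651240e-03 = 3.672 ohm

3.672 ohm


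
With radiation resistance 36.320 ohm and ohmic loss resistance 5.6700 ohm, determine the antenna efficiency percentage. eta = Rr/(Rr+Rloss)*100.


eta = 36.320 / (36.320 + 5.6700) * 100 = 86.50%

86.50%


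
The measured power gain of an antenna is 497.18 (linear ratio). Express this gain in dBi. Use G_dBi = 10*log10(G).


G_dBi = 10 * log10(497.18) = 26.97 dBi

26.97 dBi


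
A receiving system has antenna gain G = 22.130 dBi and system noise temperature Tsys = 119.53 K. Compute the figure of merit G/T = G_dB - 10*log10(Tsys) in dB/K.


G/T = 22.130 - 10*log10(119.53) = 22.130 - 20.77477 = 1.355 dB/K

1.355 dB/K


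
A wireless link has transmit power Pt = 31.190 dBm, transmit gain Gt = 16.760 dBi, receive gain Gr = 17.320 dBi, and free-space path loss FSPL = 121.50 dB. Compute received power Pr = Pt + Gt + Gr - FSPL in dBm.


Pr = 31.190 + 16.760 + 17.320 - 121.50 = -56.23 dBm

-56.23 dBm


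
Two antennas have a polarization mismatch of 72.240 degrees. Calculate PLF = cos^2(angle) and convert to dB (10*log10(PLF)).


PLF_linear = cos^2(72.240 deg) = 0.09304362
PLF_dB = 10 * log10(0.09304362) = -10.31 dB

-10.31 dB


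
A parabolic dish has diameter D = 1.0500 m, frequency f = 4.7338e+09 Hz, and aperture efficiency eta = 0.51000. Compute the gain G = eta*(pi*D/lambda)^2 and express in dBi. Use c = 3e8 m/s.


lambda = c / f = 3.0000e+08 / 4.7338e+09 = 0.06337403 m
G_linear = 0.51000 * (pi * 1.0500 / 0.06337403)^2 = 1381.739
G_dBi = 10 * log10(1381.739) = 31.40 dBi

31.40 dBi


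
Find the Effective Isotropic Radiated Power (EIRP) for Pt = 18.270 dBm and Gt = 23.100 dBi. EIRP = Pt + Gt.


EIRP = Pt + Gt = 18.270 + 23.100 = 41.37 dBm

41.37 dBm


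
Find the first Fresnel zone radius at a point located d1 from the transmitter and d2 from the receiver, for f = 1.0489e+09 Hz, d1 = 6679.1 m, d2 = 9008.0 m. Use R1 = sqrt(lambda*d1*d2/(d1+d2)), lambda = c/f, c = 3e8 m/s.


lambda = c / f = 3.0000e+08 / 1.0489e+09 = 0.2860139 m
R1 = sqrt(0.2860139 * 6679.1 * 9008.0 / (6679.1 + 9008.0)) = 33.12 m

33.12 m


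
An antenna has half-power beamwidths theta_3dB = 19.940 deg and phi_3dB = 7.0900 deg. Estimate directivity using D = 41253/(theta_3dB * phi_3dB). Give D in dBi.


D_linear = 41253 / (19.940 * 7.0900) = 291.7992
D_dBi = 10 * log10(291.7992) = 24.65 dBi

24.65 dBi


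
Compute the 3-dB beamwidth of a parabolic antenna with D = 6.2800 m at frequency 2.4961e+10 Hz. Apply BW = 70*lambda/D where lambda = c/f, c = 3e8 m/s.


lambda = c / f = 3.0000e+08 / 2.4961e+10 = 0.01201875 m
BW = 70 * 0.01201875 / 6.2800 = 0.1340 deg

0.1340 deg


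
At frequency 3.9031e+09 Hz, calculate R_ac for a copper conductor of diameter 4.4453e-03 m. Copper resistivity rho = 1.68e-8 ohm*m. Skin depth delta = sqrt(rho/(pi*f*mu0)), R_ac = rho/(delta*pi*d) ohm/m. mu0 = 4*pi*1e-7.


delta = sqrt(1.68e-8 / (pi * 3.9031e+09 * 4*pi*1e-7)) = 1.044167e-06 m
R_ac = 1.68e-8 / (1.044167e-06 * pi * 4.4453e-03) = 1.152 ohm/m

1.152 ohm/m


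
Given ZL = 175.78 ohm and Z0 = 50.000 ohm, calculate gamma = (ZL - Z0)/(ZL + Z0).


gamma = (175.78 - 50.000) / (175.78 + 50.000) = 0.5571

0.5571


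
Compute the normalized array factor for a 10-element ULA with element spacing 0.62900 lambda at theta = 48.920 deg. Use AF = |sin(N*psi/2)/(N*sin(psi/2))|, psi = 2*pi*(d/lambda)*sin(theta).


psi = 2*pi*0.62900*sin(48.920 deg) = 2.979082 rad
AF = |sin(10*2.979082/2) / (10*sin(2.979082/2))| = 0.07284

0.07284


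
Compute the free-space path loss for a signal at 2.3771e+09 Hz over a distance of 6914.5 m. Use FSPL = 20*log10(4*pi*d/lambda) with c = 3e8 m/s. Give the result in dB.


lambda = c / f = 3.0000e+08 / 2.3771e+09 = 0.1262042 m
FSPL = 20 * log10(4*pi*6914.5/0.1262042) = 116.8 dB

116.8 dB


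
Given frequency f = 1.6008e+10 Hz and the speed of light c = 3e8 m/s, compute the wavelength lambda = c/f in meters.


lambda = c / f = 3.0000e+08 / 1.6008e+10 = 0.01874 m

0.01874 m


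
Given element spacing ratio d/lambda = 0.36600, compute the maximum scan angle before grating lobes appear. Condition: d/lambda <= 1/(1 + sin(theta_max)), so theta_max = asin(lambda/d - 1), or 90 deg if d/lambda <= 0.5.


lambda/d - 1 = 1/0.36600 - 1 = 1.732240 >= 1
d/lambda <= 0.5, so the array can scan to endfire without grating lobes: theta_max = 90 deg

90 deg


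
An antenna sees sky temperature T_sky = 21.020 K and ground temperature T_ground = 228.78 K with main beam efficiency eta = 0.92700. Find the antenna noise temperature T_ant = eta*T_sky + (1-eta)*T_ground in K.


T_ant = 0.92700 * 21.020 + (1 - 0.92700) * 228.78 = 36.19 K

36.19 K


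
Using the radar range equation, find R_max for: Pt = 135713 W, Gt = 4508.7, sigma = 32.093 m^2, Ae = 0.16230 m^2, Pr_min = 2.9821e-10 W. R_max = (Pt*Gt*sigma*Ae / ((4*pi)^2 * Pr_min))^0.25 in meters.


R^4 = 135713*4508.7*32.093*0.16230 / ((4*pi)^2 * 2.9821e-10) = 6.767990e+16
R_max = 6.767990e+16^0.25 = 16129 m

16129 m


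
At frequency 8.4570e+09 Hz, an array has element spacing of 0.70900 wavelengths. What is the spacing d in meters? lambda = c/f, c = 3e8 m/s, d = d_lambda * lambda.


lambda = c / f = 3.0000e+08 / 8.4570e+09 = 0.03547357 m
d = 0.70900 * 0.03547357 = 0.02515 m

0.02515 m


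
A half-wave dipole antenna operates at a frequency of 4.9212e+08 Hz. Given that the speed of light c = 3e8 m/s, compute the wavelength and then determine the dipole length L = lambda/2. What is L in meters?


lambda = c / f = 3.0000e+08 / 4.9212e+08 = 0.6096074 m
L = lambda / 2 = 0.6096074 / 2 = 0.3048 m

0.3048 m


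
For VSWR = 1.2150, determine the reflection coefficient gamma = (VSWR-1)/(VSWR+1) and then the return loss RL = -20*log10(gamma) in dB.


gamma = (1.2150 - 1) / (1.2150 + 1) = 0.09706546
RL = -20 * log10(0.09706546) = 20.26 dB

20.26 dB


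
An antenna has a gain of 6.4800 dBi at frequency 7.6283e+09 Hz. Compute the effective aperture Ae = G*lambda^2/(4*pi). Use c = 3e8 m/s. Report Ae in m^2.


lambda = c / f = 3.0000e+08 / 7.6283e+09 = 0.03932724 m
G_linear = 10^(6.4800/10) = 4.446313
Ae = G_linear * lambda^2 / (4*pi) = 4.446313 * 0.03932724^2 / (4*pi) = 5.472e-04 m^2

5.472e-04 m^2


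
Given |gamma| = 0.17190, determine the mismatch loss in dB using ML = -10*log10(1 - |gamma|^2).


ML = -10 * log10(1 - 0.17190^2) = -10 * log10(0.97045039) = 0.1303 dB

0.1303 dB


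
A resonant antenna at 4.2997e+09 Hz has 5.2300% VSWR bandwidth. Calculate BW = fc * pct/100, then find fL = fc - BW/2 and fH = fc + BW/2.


BW = 4.2997e+09 * 5.2300/100 = 2.248743e+08 Hz
fL = 4.2997e+09 - 2.248743e+08/2 = 4.187e+09 Hz
fH = 4.2997e+09 + 2.248743e+08/2 = 4.412e+09 Hz

BW=2.249e+08 Hz, fL=4.187e+09 Hz, fH=4.412e+09 Hz


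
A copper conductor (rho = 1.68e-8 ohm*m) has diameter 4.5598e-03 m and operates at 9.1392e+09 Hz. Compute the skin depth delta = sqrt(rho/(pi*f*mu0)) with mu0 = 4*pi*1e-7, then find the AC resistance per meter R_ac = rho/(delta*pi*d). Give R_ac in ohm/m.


delta = sqrt(1.68e-8 / (pi * 9.1392e+09 * 4*pi*1e-7)) = 6.823712e-07 m
R_ac = 1.68e-8 / (6.823712e-07 * pi * 4.5598e-03) = 1.719 ohm/m

1.719 ohm/m


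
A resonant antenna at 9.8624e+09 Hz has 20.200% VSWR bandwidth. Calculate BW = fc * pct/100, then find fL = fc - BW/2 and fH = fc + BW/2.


BW = 9.8624e+09 * 20.200/100 = 1.992205e+09 Hz
fL = 9.8624e+09 - 1.992205e+09/2 = 8.866e+09 Hz
fH = 9.8624e+09 + 1.992205e+09/2 = 1.086e+10 Hz

BW=1.992e+09 Hz, fL=8.866e+09 Hz, fH=1.086e+10 Hz


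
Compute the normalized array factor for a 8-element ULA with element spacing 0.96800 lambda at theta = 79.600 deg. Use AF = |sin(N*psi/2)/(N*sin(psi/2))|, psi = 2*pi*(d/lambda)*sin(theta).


psi = 2*pi*0.96800*sin(79.600 deg) = 5.982203 rad
AF = |sin(8*5.982203/2) / (8*sin(5.982203/2))| = 0.7783

0.7783


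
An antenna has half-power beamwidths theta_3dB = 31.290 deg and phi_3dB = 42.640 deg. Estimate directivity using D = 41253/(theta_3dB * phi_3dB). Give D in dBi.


D_linear = 41253 / (31.290 * 42.640) = 30.91952
D_dBi = 10 * log10(30.91952) = 14.90 dBi

14.90 dBi


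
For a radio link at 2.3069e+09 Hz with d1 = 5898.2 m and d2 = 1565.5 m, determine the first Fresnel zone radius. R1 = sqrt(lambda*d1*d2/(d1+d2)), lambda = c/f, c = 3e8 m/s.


lambda = c / f = 3.0000e+08 / 2.3069e+09 = 0.1300446 m
R1 = sqrt(0.1300446 * 5898.2 * 1565.5 / (5898.2 + 1565.5)) = 12.68 m

12.68 m


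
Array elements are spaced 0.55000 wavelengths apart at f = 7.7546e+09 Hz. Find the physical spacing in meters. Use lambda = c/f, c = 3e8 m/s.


lambda = c / f = 3.0000e+08 / 7.7546e+09 = 0.03868671 m
d = 0.55000 * 0.03868671 = 0.02128 m

0.02128 m


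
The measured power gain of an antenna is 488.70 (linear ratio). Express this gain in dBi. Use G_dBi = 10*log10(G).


G_dBi = 10 * log10(488.70) = 26.89 dBi

26.89 dBi


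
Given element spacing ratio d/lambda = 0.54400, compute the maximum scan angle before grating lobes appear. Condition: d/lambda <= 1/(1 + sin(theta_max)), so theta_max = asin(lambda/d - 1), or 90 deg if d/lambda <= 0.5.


lambda/d - 1 = 1/0.54400 - 1 = 0.8382353
theta_max = asin(0.8382353) = 56.95 deg

56.95 deg


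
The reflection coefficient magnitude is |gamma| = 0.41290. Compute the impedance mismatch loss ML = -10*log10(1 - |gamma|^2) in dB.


ML = -10 * log10(1 - 0.41290^2) = -10 * log10(0.82951359) = 0.8118 dB

0.8118 dB


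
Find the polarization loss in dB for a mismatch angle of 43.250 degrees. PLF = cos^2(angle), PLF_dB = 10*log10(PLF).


PLF_linear = cos^2(43.250 deg) = 0.5305243
PLF_dB = 10 * log10(0.5305243) = -2.753 dB

-2.753 dB


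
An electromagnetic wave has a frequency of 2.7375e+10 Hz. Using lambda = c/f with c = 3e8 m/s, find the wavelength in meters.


lambda = c / f = 3.0000e+08 / 2.7375e+10 = 0.01096 m

0.01096 m


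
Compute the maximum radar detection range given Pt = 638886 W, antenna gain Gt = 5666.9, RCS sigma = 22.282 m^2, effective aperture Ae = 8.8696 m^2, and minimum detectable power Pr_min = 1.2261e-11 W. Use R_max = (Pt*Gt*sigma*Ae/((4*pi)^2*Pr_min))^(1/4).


R^4 = 638886*5666.9*22.282*8.8696 / ((4*pi)^2 * 1.2261e-11) = 3.695571e+20
R_max = 3.695571e+20^0.25 = 138650 m

138650 m


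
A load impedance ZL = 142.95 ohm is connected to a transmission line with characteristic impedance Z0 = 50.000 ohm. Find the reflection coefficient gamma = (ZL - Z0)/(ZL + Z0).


gamma = (142.95 - 50.000) / (142.95 + 50.000) = 0.4817

0.4817
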